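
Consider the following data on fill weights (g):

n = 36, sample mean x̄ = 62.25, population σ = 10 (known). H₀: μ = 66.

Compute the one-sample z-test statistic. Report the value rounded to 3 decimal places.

test statistic = -2.250

SE = σ/√n = 10/√36 = 1.6667
z = (x̄−μ₀)/SE = (62.25−66)/1.6667 = -2.2500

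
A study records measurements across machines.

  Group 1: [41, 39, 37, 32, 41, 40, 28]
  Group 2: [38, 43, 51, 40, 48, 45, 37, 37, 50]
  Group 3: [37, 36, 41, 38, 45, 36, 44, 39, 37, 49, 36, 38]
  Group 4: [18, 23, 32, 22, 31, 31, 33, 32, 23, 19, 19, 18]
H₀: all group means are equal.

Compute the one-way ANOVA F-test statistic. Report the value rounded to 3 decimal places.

test statistic = 24.326

Group means [36.86, 43.22, 39.67, 25.08], grand mean 35.600
SSB = Σnᵢ(x̄ᵢ−x̄)² = 2059.604; SSW = ΣΣ(x−x̄ᵢ)² = 1015.996
MSB = 2059.604/3 = 686.5347; MSW = 1015.996/36 = 28.2221
F = MSB/MSW = 24.3261
df = (3, 36)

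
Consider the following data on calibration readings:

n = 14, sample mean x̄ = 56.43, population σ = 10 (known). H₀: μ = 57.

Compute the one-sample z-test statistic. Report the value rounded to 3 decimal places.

SE = σ/√n = 10/√14 = 2.6726
z = (x̄−μ₀)/SE = (56.43−57)/2.6726 = -0.2133

test statistic = -0.213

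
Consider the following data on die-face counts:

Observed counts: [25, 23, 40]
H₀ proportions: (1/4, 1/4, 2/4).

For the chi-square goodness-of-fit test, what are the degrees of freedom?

df = k − 1 = 3 − 1 = 2

degrees of freedom = 2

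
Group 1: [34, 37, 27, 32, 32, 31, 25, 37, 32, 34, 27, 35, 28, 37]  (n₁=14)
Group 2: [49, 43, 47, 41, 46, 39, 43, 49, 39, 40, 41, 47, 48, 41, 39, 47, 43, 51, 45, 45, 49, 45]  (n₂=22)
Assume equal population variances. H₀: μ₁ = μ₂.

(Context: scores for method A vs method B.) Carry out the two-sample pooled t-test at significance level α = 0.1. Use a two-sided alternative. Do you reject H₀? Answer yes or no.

reject H₀: yes

x̄₁=32.000, s₁=4.000, n₁=14
x̄₂=44.409, s₂=3.725, n₂=22
s_p² = [13·4.000² + 21·3.725²]/34 = 14.6858
SE = √(s_p²·(1/14+1/22)) = 1.3102
t = (32.000−44.409)/1.3102 = -9.4714
df = 34
p-value (two-sided) = 0.00000
At α=0.1: p < α → reject H₀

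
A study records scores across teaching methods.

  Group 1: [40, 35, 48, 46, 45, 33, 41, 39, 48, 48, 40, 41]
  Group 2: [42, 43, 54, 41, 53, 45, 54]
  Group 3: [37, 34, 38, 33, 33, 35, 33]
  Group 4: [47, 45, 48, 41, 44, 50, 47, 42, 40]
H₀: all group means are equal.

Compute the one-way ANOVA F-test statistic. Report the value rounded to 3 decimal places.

Group means [42.00, 47.43, 34.71, 44.89], grand mean 42.371
SSB = Σnᵢ(x̄ᵢ−x̄)² = 648.140; SSW = ΣΣ(x−x̄ᵢ)² = 614.032
MSB = 648.140/3 = 216.0466; MSW = 614.032/31 = 19.8075
F = MSB/MSW = 10.9073
df = (3, 31)

test statistic = 10.907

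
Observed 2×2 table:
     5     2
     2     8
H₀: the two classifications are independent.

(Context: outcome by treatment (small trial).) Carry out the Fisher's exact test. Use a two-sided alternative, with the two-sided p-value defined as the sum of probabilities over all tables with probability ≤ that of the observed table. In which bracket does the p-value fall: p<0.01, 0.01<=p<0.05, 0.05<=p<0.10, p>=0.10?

p-value bracket: 0.05<=p<0.10

Margins: r₁=7, r₂=10, c₁=7, c₂=10, n=17
p_obs = C(7,5)·C(10,2)/C(17,7); sum pmf over tables with pmf ≤ p_obs
p-value (two-sided) = 0.05841
→ bracket: 0.05<=p<0.10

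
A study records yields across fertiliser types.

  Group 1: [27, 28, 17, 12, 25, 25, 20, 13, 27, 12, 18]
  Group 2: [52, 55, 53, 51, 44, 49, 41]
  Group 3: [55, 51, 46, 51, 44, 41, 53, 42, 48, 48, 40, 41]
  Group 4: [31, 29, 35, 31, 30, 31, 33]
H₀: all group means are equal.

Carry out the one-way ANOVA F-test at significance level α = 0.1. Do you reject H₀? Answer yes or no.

Group means [20.36, 49.29, 46.67, 31.43], grand mean 36.459
SSB = Σnᵢ(x̄ᵢ−x̄)² = 5428.834; SSW = ΣΣ(x−x̄ᵢ)² = 866.355
MSB = 5428.834/3 = 1809.6114; MSW = 866.355/33 = 26.2532
F = MSB/MSW = 68.9292
df = (3, 33)
p-value (upper-tail) = 0.00000
At α=0.1: p < α → reject H₀

reject H₀: yes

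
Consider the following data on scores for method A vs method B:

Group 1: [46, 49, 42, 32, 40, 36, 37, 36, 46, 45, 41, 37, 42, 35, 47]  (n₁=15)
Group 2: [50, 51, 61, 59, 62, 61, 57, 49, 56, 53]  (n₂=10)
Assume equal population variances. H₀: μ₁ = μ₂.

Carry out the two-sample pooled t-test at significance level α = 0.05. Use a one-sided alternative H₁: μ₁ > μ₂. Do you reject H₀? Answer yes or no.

x̄₁=40.733, s₁=5.120, n₁=15
x̄₂=55.900, s₂=4.886, n₂=10
s_p² = [14·5.120² + 9·4.886²]/23 = 25.2971
SE = √(s_p²·(1/15+1/10)) = 2.0533
t = (40.733−55.900)/2.0533 = -7.3864
df = 23
p-value (one-sided, H₁ greater) = 1.00000
At α=0.05: p ≥ α → fail to reject H₀

reject H₀: no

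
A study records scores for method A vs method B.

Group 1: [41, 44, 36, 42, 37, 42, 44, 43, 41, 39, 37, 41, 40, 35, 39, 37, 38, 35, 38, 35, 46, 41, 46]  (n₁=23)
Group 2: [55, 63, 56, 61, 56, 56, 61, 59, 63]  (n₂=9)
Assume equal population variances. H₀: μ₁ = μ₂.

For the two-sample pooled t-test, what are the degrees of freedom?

degrees of freedom = 30

df = n₁ + n₂ − 2 = 23 + 9 − 2 = 30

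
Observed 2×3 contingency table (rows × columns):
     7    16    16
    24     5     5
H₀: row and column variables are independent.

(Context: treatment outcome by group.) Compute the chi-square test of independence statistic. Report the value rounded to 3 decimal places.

test statistic = 20.601

Row totals [39, 34], col totals [31, 21, 21], n=73
χ² = (7−16.56)²/16.56 + (16−11.22)²/11.22 + (16−11.22)²/11.22 + (24−14.44)²/14.44 + (5−9.78)²/9.78 + (5−9.78)²/9.78 = 20.6006
df = 2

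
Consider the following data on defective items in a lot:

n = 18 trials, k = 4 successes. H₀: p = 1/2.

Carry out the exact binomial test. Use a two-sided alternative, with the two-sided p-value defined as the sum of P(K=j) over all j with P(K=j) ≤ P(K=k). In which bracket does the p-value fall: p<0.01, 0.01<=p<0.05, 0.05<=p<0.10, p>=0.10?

Exact binomial: n=18, k=4, p₀=1/2=0.5000
P(X=j) = C(n,j)·p₀^j·(1−p₀)^(n−j); p = Σ P(X=j) over j with P(X=j) ≤ P(X=4)
p-value (two-sided) = 0.03088
→ bracket: 0.01<=p<0.05

p-value bracket: 0.01<=p<0.05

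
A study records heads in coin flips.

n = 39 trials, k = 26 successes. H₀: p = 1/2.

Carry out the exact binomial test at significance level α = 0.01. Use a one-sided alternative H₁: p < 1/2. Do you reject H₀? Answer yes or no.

reject H₀: no

Exact binomial: n=39, k=26, p₀=1/2=0.5000
P(X≤26) from Σ C(n,i)·p₀^i·(1−p₀)^(n−i)
p-value (one-sided, H₁ less) = 0.98815
At α=0.01: p ≥ α → fail to reject H₀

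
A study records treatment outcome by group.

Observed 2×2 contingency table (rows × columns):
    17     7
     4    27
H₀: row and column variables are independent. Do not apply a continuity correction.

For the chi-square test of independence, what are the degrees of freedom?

df = (r−1)(c−1) = (2−1)·(2−1) = 1

degrees of freedom = 1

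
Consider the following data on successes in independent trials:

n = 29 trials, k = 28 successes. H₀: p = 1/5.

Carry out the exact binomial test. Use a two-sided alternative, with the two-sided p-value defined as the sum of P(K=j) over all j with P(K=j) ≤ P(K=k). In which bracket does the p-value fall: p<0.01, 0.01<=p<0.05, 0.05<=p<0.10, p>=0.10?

p-value bracket: p<0.01

Exact binomial: n=29, k=28, p₀=1/5=0.2000
P(X=j) = C(n,j)·p₀^j·(1−p₀)^(n−j); p = Σ P(X=j) over j with P(X=j) ≤ P(X=28)
p-value (two-sided) = 0.00000
→ bracket: p<0.01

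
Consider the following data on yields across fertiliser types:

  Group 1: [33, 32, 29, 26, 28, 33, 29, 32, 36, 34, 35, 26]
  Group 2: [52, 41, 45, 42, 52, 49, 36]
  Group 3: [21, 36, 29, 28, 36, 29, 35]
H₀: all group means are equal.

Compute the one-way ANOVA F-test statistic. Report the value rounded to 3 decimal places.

test statistic = 23.097

Group means [31.08, 45.29, 30.57], grand mean 34.769
SSB = Σnᵢ(x̄ᵢ−x̄)² = 1060.556; SSW = ΣΣ(x−x̄ᵢ)² = 528.060
MSB = 1060.556/2 = 530.2779; MSW = 528.060/23 = 22.9591
F = MSB/MSW = 23.0966
df = (2, 23)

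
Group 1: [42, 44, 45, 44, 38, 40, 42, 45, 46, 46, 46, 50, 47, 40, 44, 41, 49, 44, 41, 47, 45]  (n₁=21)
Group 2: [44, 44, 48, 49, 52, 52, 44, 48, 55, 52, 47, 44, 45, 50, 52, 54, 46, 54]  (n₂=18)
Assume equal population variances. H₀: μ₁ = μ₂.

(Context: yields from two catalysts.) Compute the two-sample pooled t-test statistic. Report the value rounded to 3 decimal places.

test statistic = -4.320

x̄₁=44.095, s₁=3.064, n₁=21
x̄₂=48.889, s₂=3.864, n₂=18
s_p² = [20·3.064² + 17·3.864²]/37 = 11.9348
SE = √(s_p²·(1/21+1/18)) = 1.1097
t = (44.095−48.889)/1.1097 = -4.3199
df = 37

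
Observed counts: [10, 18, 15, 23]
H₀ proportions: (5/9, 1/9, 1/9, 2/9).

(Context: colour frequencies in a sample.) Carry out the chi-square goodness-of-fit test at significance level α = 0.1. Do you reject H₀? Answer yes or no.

reject H₀: yes

n = 66; E_i = n·p_i = [36.67, 7.33, 7.33, 14.67]
χ² = (10−36.67)²/36.67 + (18−7.33)²/7.33 + (15−7.33)²/7.33 + (23−14.67)²/14.67 = 47.6591
df = 3
p-value (upper-tail) = 0.00000
At α=0.1: p < α → reject H₀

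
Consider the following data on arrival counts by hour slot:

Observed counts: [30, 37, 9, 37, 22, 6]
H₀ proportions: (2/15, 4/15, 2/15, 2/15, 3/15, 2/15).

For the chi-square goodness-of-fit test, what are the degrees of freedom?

df = k − 1 = 6 − 1 = 5

degrees of freedom = 5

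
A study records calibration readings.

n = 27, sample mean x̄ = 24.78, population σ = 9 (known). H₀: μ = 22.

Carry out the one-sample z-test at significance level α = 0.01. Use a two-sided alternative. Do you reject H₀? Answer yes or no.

SE = σ/√n = 9/√27 = 1.7321
z = (x̄−μ₀)/SE = (24.78−22)/1.7321 = 1.6050
p-value (two-sided) = 0.10849
At α=0.01: p ≥ α → fail to reject H₀

reject H₀: no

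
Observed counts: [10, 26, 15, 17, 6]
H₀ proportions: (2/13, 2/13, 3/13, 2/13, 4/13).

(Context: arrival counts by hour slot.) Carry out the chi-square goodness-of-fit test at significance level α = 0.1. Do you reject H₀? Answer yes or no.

reject H₀: yes

n = 74; E_i = n·p_i = [11.38, 11.38, 17.08, 11.38, 22.77]
χ² = (10−11.38)²/11.38 + (26−11.38)²/11.38 + (15−17.08)²/17.08 + (17−11.38)²/11.38 + (6−22.77)²/22.77 = 34.3041
df = 4
p-value (upper-tail) = 0.00000
At α=0.1: p < α → reject H₀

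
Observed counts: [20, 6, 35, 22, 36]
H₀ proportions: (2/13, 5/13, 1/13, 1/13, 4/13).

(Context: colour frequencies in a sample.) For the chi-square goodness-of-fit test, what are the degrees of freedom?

df = k − 1 = 5 − 1 = 4

degrees of freedom = 4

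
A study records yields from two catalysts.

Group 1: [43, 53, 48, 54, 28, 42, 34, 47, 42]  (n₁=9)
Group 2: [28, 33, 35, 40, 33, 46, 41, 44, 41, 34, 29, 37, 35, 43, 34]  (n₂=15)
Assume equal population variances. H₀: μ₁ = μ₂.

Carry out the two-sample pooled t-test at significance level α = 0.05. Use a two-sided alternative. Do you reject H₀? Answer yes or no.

reject H₀: yes

x̄₁=43.444, s₁=8.428, n₁=9
x̄₂=36.867, s₂=5.410, n₂=15
s_p² = [8·8.428² + 14·5.410²]/22 = 44.4525
SE = √(s_p²·(1/9+1/15)) = 2.8112
t = (43.444−36.867)/2.8112 = 2.3399
df = 22
p-value (two-sided) = 0.02877
At α=0.05: p < α → reject H₀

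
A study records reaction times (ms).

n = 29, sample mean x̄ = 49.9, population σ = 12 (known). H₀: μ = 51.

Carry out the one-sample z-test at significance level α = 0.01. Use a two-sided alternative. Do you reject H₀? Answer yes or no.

reject H₀: no

SE = σ/√n = 12/√29 = 2.2283
z = (x̄−μ₀)/SE = (49.9−51)/2.2283 = -0.4936
p-value (two-sided) = 0.62156
At α=0.01: p ≥ α → fail to reject H₀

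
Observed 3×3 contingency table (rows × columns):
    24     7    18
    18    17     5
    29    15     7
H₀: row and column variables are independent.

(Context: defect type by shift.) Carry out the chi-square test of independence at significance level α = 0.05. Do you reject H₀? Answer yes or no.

reject H₀: yes

Row totals [49, 40, 51], col totals [71, 39, 30], n=140
χ² = (24−24.85)²/24.85 + (7−13.65)²/13.65 + (18−10.50)²/10.50 + (18−20.29)²/20.29 + (17−11.14)²/11.14 + (5−8.57)²/8.57 + (29−25.86)²/25.86 + (15−14.21)²/14.21 + (7−10.93)²/10.93 = 15.2870
df = 4
p-value (upper-tail) = 0.00414
At α=0.05: p < α → reject H₀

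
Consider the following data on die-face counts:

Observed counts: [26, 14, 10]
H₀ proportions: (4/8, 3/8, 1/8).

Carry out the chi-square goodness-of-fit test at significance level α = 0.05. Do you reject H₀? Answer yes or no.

reject H₀: no

n = 50; E_i = n·p_i = [25.00, 18.75, 6.25]
χ² = (26−25.00)²/25.00 + (14−18.75)²/18.75 + (10−6.25)²/6.25 = 3.4933
df = 2
p-value (upper-tail) = 0.17435
At α=0.05: p ≥ α → fail to reject H₀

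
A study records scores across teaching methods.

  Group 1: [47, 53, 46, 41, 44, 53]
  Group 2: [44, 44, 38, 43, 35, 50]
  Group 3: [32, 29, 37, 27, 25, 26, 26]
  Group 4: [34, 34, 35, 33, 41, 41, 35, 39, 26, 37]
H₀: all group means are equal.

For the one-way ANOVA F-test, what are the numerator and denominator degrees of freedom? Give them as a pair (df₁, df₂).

degrees of freedom = [3, 25]

k = 4 groups, N = 29 total
df = (k−1, N−k) = (4−1, 29−4) = (3, 25)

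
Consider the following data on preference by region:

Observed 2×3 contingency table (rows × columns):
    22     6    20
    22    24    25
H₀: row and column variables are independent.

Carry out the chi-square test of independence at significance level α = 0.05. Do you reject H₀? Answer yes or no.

Row totals [48, 71], col totals [44, 30, 45], n=119
χ² = (22−17.75)²/17.75 + (6−12.10)²/12.10 + (20−18.15)²/18.15 + (22−26.25)²/26.25 + (24−17.90)²/17.90 + (25−26.85)²/26.85 = 7.1783
df = 2
p-value (upper-tail) = 0.02762
At α=0.05: p < α → reject H₀

reject H₀: yes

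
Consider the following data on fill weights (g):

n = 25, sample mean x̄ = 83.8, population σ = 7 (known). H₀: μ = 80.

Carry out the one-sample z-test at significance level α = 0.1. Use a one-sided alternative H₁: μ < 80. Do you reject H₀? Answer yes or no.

reject H₀: no

SE = σ/√n = 7/√25 = 1.4000
z = (x̄−μ₀)/SE = (83.8−80)/1.4000 = 2.7143
p-value (one-sided, H₁ less) = 0.99668
At α=0.1: p ≥ α → fail to reject H₀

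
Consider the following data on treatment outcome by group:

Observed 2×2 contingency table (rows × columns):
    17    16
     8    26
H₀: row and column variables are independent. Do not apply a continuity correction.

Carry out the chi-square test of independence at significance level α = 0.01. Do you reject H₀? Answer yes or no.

Row totals [33, 34], col totals [25, 42], n=67
χ² = (17−12.31)²/12.31 + (16−20.69)²/20.69 + (8−12.69)²/12.69 + (26−21.31)²/21.31 = 5.6073
df = 1
p-value (upper-tail) = 0.01789
At α=0.01: p ≥ α → fail to reject H₀

reject H₀: no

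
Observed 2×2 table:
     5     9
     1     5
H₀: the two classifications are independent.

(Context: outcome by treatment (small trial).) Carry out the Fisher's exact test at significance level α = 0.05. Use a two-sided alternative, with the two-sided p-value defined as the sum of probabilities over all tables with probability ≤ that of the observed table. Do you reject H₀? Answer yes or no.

Margins: r₁=14, r₂=6, c₁=6, c₂=14, n=20
p_obs = C(14,5)·C(6,1)/C(20,6); sum pmf over tables with pmf ≤ p_obs
p-value (two-sided) = 0.61262
At α=0.05: p ≥ α → fail to reject H₀

reject H₀: no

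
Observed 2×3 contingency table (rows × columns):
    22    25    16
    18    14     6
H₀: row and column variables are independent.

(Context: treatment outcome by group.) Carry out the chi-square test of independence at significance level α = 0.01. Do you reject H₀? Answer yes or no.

Row totals [63, 38], col totals [40, 39, 22], n=101
χ² = (22−24.95)²/24.95 + (25−24.33)²/24.33 + (16−13.72)²/13.72 + (18−15.05)²/15.05 + (14−14.67)²/14.67 + (6−8.28)²/8.28 = 1.9813
df = 2
p-value (upper-tail) = 0.37134
At α=0.01: p ≥ α → fail to reject H₀

reject H₀: no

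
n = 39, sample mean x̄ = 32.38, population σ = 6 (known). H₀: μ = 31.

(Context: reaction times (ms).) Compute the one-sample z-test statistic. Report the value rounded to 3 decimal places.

test statistic = 1.436

SE = σ/√n = 6/√39 = 0.9608
z = (x̄−μ₀)/SE = (32.38−31)/0.9608 = 1.4363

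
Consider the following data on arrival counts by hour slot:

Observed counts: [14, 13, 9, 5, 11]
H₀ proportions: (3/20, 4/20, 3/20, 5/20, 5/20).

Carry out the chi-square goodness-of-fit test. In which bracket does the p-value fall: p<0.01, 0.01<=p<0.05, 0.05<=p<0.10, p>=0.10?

p-value bracket: 0.01<=p<0.05

n = 52; E_i = n·p_i = [7.80, 10.40, 7.80, 13.00, 13.00]
χ² = (14−7.80)²/7.80 + (13−10.40)²/10.40 + (9−7.80)²/7.80 + (5−13.00)²/13.00 + (11−13.00)²/13.00 = 10.9936
df = 4
p-value (upper-tail) = 0.02664
→ bracket: 0.01<=p<0.05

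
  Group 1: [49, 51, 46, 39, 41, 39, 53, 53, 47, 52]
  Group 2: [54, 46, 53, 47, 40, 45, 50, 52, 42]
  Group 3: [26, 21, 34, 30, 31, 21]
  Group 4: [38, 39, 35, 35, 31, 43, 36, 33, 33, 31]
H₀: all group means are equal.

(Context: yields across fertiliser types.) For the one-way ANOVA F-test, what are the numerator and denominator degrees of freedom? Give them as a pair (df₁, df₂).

degrees of freedom = [3, 31]

k = 4 groups, N = 35 total
df = (k−1, N−k) = (4−1, 35−4) = (3, 31)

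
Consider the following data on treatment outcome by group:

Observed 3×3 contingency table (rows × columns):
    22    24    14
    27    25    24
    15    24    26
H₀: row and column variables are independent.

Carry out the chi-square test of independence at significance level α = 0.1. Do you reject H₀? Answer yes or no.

reject H₀: no

Row totals [60, 76, 65], col totals [64, 73, 64], n=201
χ² = (22−19.10)²/19.10 + (24−21.79)²/21.79 + (14−19.10)²/19.10 + (27−24.20)²/24.20 + (25−27.60)²/27.60 + (24−24.20)²/24.20 + (15−20.70)²/20.70 + (24−23.61)²/23.61 + (26−20.70)²/20.70 = 5.5312
df = 4
p-value (upper-tail) = 0.23700
At α=0.1: p ≥ α → fail to reject H₀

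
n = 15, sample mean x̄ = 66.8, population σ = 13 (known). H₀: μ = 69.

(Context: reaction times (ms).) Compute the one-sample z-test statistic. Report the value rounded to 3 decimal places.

SE = σ/√n = 13/√15 = 3.3566
z = (x̄−μ₀)/SE = (66.8−69)/3.3566 = -0.6554

test statistic = -0.655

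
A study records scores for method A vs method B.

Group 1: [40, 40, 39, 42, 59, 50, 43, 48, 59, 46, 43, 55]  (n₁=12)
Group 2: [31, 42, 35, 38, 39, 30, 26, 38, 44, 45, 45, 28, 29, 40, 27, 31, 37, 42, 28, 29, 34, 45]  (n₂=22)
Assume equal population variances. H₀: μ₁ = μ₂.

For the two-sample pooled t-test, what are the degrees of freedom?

df = n₁ + n₂ − 2 = 12 + 22 − 2 = 32

degrees of freedom = 32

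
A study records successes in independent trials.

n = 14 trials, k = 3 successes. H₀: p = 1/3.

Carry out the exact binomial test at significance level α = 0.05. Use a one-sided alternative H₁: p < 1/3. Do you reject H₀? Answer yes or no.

reject H₀: no

Exact binomial: n=14, k=3, p₀=1/3=0.3333
P(X≤3) from Σ C(n,i)·p₀^i·(1−p₀)^(n−i)
p-value (one-sided, H₁ less) = 0.26119
At α=0.05: p ≥ α → fail to reject H₀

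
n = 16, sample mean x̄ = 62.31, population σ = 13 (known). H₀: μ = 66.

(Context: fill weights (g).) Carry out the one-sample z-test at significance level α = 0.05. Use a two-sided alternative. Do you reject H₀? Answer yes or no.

reject H₀: no

SE = σ/√n = 13/√16 = 3.2500
z = (x̄−μ₀)/SE = (62.31−66)/3.2500 = -1.1354
p-value (two-sided) = 0.25621
At α=0.05: p ≥ α → fail to reject H₀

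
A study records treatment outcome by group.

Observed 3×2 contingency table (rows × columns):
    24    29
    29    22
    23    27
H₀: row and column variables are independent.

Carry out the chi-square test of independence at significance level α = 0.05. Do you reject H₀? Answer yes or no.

Row totals [53, 51, 50], col totals [76, 78], n=154
χ² = (24−26.16)²/26.16 + (29−26.84)²/26.84 + (29−25.17)²/25.17 + (22−25.83)²/25.83 + (23−24.68)²/24.68 + (27−25.32)²/25.32 = 1.7268
df = 2
p-value (upper-tail) = 0.42173
At α=0.05: p ≥ α → fail to reject H₀

reject H₀: no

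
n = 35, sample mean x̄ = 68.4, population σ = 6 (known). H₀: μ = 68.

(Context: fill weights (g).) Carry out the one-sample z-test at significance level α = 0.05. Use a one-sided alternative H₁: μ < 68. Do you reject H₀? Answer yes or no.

reject H₀: no

SE = σ/√n = 6/√35 = 1.0142
z = (x̄−μ₀)/SE = (68.4−68)/1.0142 = 0.3944
p-value (one-sided, H₁ less) = 0.65336
At α=0.05: p ≥ α → fail to reject H₀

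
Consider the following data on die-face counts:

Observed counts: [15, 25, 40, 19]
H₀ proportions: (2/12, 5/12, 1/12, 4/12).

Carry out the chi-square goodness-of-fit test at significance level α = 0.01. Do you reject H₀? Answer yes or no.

n = 99; E_i = n·p_i = [16.50, 41.25, 8.25, 33.00]
χ² = (15−16.50)²/16.50 + (25−41.25)²/41.25 + (40−8.25)²/8.25 + (19−33.00)²/33.00 = 134.6667
df = 3
p-value (upper-tail) = 0.00000
At α=0.01: p < α → reject H₀

reject H₀: yes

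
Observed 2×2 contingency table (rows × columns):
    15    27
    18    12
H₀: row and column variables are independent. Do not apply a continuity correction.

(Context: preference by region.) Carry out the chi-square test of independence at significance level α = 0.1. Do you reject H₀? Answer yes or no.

Row totals [42, 30], col totals [33, 39], n=72
χ² = (15−19.25)²/19.25 + (27−22.75)²/22.75 + (18−13.75)²/13.75 + (12−16.25)²/16.25 = 4.1574
df = 1
p-value (upper-tail) = 0.04145
At α=0.1: p < α → reject H₀

reject H₀: yes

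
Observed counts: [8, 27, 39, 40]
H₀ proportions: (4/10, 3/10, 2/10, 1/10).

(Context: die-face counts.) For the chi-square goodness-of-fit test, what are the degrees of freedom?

df = k − 1 = 4 − 1 = 3

degrees of freedom = 3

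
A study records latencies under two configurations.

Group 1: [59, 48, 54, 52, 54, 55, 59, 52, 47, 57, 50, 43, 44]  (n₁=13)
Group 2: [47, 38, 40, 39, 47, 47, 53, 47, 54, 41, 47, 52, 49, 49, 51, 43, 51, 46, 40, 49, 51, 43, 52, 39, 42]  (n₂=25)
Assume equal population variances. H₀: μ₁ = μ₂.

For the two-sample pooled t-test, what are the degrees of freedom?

df = n₁ + n₂ − 2 = 13 + 25 − 2 = 36

degrees of freedom = 36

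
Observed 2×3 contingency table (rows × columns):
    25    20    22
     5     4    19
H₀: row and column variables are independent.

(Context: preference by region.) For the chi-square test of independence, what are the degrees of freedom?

df = (r−1)(c−1) = (2−1)·(3−1) = 2

degrees of freedom = 2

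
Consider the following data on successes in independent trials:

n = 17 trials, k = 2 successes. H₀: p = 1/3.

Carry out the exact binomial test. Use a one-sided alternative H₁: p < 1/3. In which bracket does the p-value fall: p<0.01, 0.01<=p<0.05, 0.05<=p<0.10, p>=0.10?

p-value bracket: 0.01<=p<0.05

Exact binomial: n=17, k=2, p₀=1/3=0.3333
P(X≤2) from Σ C(n,i)·p₀^i·(1−p₀)^(n−i)
p-value (one-sided, H₁ less) = 0.04415
→ bracket: 0.01<=p<0.05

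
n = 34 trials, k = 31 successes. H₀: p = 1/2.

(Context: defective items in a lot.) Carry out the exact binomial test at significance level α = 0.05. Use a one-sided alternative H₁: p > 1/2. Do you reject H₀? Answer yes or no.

Exact binomial: n=34, k=31, p₀=1/2=0.5000
P(X≥31) from Σ C(n,i)·p₀^i·(1−p₀)^(n−i)
p-value (one-sided, H₁ greater) = 0.00000
At α=0.05: p < α → reject H₀

reject H₀: yes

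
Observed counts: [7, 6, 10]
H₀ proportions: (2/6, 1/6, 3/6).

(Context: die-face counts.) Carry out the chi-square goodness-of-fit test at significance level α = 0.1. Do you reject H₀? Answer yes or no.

n = 23; E_i = n·p_i = [7.67, 3.83, 11.50]
χ² = (7−7.67)²/7.67 + (6−3.83)²/3.83 + (10−11.50)²/11.50 = 1.4783
df = 2
p-value (upper-tail) = 0.47753
At α=0.1: p ≥ α → fail to reject H₀

reject H₀: no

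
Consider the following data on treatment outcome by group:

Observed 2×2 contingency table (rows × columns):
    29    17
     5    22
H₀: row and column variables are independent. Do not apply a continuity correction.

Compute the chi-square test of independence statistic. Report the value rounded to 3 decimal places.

Row totals [46, 27], col totals [34, 39], n=73
χ² = (29−21.42)²/21.42 + (17−24.58)²/24.58 + (5−12.58)²/12.58 + (22−14.42)²/14.42 = 13.5553
df = 1

test statistic = 13.555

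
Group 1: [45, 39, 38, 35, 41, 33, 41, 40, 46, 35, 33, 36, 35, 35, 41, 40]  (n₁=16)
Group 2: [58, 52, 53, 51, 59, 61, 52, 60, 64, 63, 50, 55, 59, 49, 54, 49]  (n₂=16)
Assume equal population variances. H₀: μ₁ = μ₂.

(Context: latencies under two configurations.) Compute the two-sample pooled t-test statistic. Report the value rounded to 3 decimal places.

test statistic = -10.773

x̄₁=38.312, s₁=3.979, n₁=16
x̄₂=55.562, s₂=5.020, n₂=16
s_p² = [15·3.979² + 15·5.020²]/30 = 20.5125
SE = √(s_p²·(1/16+1/16)) = 1.6013
t = (38.312−55.562)/1.6013 = -10.7727
df = 30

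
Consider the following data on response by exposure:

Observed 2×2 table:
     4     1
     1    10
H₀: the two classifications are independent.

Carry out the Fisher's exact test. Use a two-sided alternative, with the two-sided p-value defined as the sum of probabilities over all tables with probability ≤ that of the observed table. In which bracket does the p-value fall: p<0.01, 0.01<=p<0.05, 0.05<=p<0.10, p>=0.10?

Margins: r₁=5, r₂=11, c₁=5, c₂=11, n=16
p_obs = C(5,4)·C(11,1)/C(16,5); sum pmf over tables with pmf ≤ p_obs
p-value (two-sided) = 0.01282
→ bracket: 0.01<=p<0.05

p-value bracket: 0.01<=p<0.05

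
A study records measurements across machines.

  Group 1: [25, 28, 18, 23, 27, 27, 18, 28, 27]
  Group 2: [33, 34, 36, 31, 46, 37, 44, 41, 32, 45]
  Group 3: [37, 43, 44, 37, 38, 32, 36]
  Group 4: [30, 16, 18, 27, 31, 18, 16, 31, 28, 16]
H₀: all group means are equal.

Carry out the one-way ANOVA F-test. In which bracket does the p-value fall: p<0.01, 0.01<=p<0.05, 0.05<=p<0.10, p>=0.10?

p-value bracket: p<0.01

Group means [24.56, 37.90, 38.14, 23.10], grand mean 30.500
SSB = Σnᵢ(x̄ᵢ−x̄)² = 1822.121; SSW = ΣΣ(x−x̄ᵢ)² = 936.879
MSB = 1822.121/3 = 607.3735; MSW = 936.879/32 = 29.2775
F = MSB/MSW = 20.7454
df = (3, 32)
p-value (upper-tail) = 0.00000
→ bracket: p<0.01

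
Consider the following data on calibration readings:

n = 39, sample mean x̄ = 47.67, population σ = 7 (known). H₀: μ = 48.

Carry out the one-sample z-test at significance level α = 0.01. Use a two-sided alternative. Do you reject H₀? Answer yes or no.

SE = σ/√n = 7/√39 = 1.1209
z = (x̄−μ₀)/SE = (47.67−48)/1.1209 = -0.2944
p-value (two-sided) = 0.76845
At α=0.01: p ≥ α → fail to reject H₀

reject H₀: no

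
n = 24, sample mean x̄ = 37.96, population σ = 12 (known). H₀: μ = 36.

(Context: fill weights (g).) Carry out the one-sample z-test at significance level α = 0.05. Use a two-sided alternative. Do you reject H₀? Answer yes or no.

SE = σ/√n = 12/√24 = 2.4495
z = (x̄−μ₀)/SE = (37.96−36)/2.4495 = 0.8002
p-value (two-sided) = 0.42361
At α=0.05: p ≥ α → fail to reject H₀

reject H₀: no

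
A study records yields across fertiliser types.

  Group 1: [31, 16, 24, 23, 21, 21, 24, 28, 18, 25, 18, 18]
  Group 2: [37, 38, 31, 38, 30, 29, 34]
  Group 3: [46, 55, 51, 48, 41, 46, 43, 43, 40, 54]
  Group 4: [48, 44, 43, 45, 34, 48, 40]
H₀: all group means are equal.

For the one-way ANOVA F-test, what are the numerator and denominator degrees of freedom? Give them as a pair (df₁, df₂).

degrees of freedom = [3, 32]

k = 4 groups, N = 36 total
df = (k−1, N−k) = (4−1, 36−4) = (3, 32)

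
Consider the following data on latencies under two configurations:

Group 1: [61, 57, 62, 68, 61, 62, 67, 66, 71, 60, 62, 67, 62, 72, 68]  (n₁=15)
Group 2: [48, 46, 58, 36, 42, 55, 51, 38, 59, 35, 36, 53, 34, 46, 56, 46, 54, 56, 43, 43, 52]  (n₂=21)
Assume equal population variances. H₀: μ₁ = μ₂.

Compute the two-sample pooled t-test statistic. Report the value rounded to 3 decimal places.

test statistic = 7.556

x̄₁=64.400, s₁=4.339, n₁=15
x̄₂=47.000, s₂=8.106, n₂=21
s_p² = [14·4.339² + 20·8.106²]/34 = 46.4000
SE = √(s_p²·(1/15+1/21)) = 2.3028
t = (64.400−47.000)/2.3028 = 7.5560
df = 34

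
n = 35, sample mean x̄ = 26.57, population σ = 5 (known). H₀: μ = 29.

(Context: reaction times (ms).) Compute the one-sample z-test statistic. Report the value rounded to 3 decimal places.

SE = σ/√n = 5/√35 = 0.8452
z = (x̄−μ₀)/SE = (26.57−29)/0.8452 = -2.8752

test statistic = -2.875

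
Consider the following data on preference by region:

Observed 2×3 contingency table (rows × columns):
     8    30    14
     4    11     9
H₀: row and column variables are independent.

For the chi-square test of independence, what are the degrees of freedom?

df = (r−1)(c−1) = (2−1)·(3−1) = 2

degrees of freedom = 2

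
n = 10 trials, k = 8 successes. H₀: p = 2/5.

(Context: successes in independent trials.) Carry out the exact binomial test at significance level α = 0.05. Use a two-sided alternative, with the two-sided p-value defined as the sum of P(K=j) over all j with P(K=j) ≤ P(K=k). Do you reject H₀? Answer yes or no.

reject H₀: yes

Exact binomial: n=10, k=8, p₀=2/5=0.4000
P(X=j) = C(n,j)·p₀^j·(1−p₀)^(n−j); p = Σ P(X=j) over j with P(X=j) ≤ P(X=8)
p-value (two-sided) = 0.01834
At α=0.05: p < α → reject H₀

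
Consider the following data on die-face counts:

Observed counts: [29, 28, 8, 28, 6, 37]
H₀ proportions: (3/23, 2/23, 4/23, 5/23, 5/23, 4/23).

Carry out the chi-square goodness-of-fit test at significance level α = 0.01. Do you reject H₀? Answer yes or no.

n = 136; E_i = n·p_i = [17.74, 11.83, 23.65, 29.57, 29.57, 23.65]
χ² = (29−17.74)²/17.74 + (28−11.83)²/11.83 + (8−23.65)²/23.65 + (28−29.57)²/29.57 + (6−29.57)²/29.57 + (37−23.65)²/23.65 = 66.0251
df = 5
p-value (upper-tail) = 0.00000
At α=0.01: p < α → reject H₀

reject H₀: yes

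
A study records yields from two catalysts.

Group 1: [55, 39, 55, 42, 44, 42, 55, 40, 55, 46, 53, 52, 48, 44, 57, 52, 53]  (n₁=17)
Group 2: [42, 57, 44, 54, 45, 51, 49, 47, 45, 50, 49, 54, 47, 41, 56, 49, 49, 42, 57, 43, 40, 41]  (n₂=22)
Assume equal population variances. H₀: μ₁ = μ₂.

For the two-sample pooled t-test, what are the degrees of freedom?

df = n₁ + n₂ − 2 = 17 + 22 − 2 = 37

degrees of freedom = 37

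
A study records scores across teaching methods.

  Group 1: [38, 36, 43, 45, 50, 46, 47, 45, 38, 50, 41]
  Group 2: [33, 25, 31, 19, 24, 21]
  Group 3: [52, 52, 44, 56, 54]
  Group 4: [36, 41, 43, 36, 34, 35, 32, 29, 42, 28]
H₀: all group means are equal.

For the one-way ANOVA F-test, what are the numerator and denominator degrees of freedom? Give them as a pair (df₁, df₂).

k = 4 groups, N = 32 total
df = (k−1, N−k) = (4−1, 32−4) = (3, 28)

degrees of freedom = [3, 28]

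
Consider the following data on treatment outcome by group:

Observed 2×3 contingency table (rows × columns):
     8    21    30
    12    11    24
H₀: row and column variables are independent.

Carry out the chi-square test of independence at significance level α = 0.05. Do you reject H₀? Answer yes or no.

reject H₀: no

Row totals [59, 47], col totals [20, 32, 54], n=106
χ² = (8−11.13)²/11.13 + (21−17.81)²/17.81 + (30−30.06)²/30.06 + (12−8.87)²/8.87 + (11−14.19)²/14.19 + (24−23.94)²/23.94 = 3.2752
df = 2
p-value (upper-tail) = 0.19445
At α=0.05: p ≥ α → fail to reject H₀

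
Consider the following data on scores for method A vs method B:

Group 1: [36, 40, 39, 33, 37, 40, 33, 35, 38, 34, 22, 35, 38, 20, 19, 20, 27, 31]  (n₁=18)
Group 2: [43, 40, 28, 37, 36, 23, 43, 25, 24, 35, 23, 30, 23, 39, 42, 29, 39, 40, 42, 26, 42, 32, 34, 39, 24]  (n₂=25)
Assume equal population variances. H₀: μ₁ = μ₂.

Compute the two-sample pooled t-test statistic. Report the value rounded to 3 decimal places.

test statistic = -0.647

x̄₁=32.056, s₁=7.264, n₁=18
x̄₂=33.520, s₂=7.355, n₂=25
s_p² = [17·7.264² + 24·7.355²]/41 = 53.5411
SE = √(s_p²·(1/18+1/25)) = 2.2619
t = (32.056−33.520)/2.2619 = -0.6474
df = 41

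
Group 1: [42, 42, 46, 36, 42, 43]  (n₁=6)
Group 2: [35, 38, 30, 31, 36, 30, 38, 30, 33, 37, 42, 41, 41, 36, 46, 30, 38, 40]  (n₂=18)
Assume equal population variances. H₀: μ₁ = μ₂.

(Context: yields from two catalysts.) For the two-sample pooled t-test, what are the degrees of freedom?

df = n₁ + n₂ − 2 = 6 + 18 − 2 = 22

degrees of freedom = 22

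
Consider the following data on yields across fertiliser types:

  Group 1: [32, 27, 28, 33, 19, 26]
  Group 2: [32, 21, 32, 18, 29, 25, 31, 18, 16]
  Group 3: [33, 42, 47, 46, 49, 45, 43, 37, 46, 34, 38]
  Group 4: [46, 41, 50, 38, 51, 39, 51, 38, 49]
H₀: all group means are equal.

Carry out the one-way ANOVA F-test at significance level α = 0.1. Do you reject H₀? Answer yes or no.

reject H₀: yes

Group means [27.50, 24.67, 41.82, 44.78], grand mean 35.714
SSB = Σnᵢ(x̄ᵢ−x̄)² = 2652.451; SSW = ΣΣ(x−x̄ᵢ)² = 1034.692
MSB = 2652.451/3 = 884.1503; MSW = 1034.692/31 = 33.3772
F = MSB/MSW = 26.4897
df = (3, 31)
p-value (upper-tail) = 0.00000
At α=0.1: p < α → reject H₀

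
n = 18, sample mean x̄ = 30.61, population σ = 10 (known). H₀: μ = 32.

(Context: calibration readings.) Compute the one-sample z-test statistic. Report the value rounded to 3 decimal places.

SE = σ/√n = 10/√18 = 2.3570
z = (x̄−μ₀)/SE = (30.61−32)/2.3570 = -0.5897

test statistic = -0.590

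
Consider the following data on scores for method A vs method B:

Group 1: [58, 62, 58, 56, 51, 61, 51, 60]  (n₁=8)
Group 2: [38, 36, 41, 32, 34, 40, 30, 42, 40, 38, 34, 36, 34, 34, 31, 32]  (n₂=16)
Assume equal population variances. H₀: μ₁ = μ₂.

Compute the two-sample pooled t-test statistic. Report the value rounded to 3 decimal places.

test statistic = 12.671

x̄₁=57.125, s₁=4.224, n₁=8
x̄₂=35.750, s₂=3.733, n₂=16
s_p² = [7·4.224² + 15·3.733²]/22 = 15.1761
SE = √(s_p²·(1/8+1/16)) = 1.6869
t = (57.125−35.750)/1.6869 = 12.6714
df = 22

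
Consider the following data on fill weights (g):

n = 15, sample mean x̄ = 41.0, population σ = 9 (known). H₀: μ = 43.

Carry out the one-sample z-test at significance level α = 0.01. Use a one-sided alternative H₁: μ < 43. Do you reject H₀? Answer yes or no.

reject H₀: no

SE = σ/√n = 9/√15 = 2.3238
z = (x̄−μ₀)/SE = (41.0−43)/2.3238 = -0.8607
p-value (one-sided, H₁ less) = 0.19471
At α=0.01: p ≥ α → fail to reject H₀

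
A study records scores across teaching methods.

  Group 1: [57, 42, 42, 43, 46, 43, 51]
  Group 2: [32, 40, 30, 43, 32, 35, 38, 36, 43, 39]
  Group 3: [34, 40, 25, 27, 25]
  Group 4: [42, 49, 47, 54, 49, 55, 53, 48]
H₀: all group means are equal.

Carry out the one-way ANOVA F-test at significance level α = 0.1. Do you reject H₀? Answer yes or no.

reject H₀: yes

Group means [46.29, 36.80, 30.20, 49.62], grand mean 41.333
SSB = Σnᵢ(x̄ᵢ−x̄)² = 1546.963; SSW = ΣΣ(x−x̄ᵢ)² = 687.704
MSB = 1546.963/3 = 515.6544; MSW = 687.704/26 = 26.4501
F = MSB/MSW = 19.4953
df = (3, 26)
p-value (upper-tail) = 0.00000
At α=0.1: p < α → reject H₀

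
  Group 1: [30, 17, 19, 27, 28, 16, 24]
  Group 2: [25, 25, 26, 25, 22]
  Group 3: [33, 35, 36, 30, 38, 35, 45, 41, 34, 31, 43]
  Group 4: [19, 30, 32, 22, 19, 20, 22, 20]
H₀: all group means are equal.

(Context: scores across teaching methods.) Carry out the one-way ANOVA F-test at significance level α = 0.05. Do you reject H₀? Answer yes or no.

Group means [23.00, 24.60, 36.45, 23.00], grand mean 28.032
SSB = Σnᵢ(x̄ᵢ−x̄)² = 1219.040; SSW = ΣΣ(x−x̄ᵢ)² = 615.927
MSB = 1219.040/3 = 406.3468; MSW = 615.927/27 = 22.8121
F = MSB/MSW = 17.8128
df = (3, 27)
p-value (upper-tail) = 0.00000
At α=0.05: p < α → reject H₀

reject H₀: yes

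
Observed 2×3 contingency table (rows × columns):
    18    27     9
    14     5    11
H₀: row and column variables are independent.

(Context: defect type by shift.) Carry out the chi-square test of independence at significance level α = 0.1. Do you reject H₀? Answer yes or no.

reject H₀: yes

Row totals [54, 30], col totals [32, 32, 20], n=84
χ² = (18−20.57)²/20.57 + (27−20.57)²/20.57 + (9−12.86)²/12.86 + (14−11.43)²/11.43 + (5−11.43)²/11.43 + (11−7.14)²/7.14 = 9.7650
df = 2
p-value (upper-tail) = 0.00758
At α=0.1: p < α → reject H₀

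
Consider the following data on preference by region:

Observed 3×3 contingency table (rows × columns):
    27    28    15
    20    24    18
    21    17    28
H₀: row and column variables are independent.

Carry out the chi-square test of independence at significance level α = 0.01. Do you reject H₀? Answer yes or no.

reject H₀: no

Row totals [70, 62, 66], col totals [68, 69, 61], n=198
χ² = (27−24.04)²/24.04 + (28−24.39)²/24.39 + (15−21.57)²/21.57 + (20−21.29)²/21.29 + (24−21.61)²/21.61 + (18−19.10)²/19.10 + (21−22.67)²/22.67 + (17−23.00)²/23.00 + (28−20.33)²/20.33 = 7.8820
df = 4
p-value (upper-tail) = 0.09600
At α=0.01: p ≥ α → fail to reject H₀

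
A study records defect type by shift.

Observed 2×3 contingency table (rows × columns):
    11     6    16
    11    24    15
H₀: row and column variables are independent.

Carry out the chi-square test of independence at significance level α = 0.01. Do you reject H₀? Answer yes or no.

Row totals [33, 50], col totals [22, 30, 31], n=83
χ² = (11−8.75)²/8.75 + (6−11.93)²/11.93 + (16−12.33)²/12.33 + (11−13.25)²/13.25 + (24−18.07)²/18.07 + (15−18.67)²/18.67 = 7.6722
df = 2
p-value (upper-tail) = 0.02158
At α=0.01: p ≥ α → fail to reject H₀

reject H₀: no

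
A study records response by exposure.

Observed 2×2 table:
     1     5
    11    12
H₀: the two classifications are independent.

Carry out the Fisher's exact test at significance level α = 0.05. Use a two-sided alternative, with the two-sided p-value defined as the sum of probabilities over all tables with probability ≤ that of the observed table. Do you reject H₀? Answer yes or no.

reject H₀: no

Margins: r₁=6, r₂=23, c₁=12, c₂=17, n=29
p_obs = C(6,1)·C(23,11)/C(29,12); sum pmf over tables with pmf ≤ p_obs
p-value (two-sided) = 0.35439
At α=0.05: p ≥ α → fail to reject H₀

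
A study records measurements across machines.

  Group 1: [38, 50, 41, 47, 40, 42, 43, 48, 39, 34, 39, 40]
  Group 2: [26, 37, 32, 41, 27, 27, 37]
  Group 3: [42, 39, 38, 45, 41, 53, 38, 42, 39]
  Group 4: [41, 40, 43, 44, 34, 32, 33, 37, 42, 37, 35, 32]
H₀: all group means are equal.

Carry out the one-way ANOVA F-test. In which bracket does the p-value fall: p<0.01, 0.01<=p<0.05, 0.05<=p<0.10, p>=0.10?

Group means [41.75, 32.43, 41.89, 37.50], grand mean 38.875
SSB = Σnᵢ(x̄ᵢ−x̄)² = 494.522; SSW = ΣΣ(x−x̄ᵢ)² = 839.853
MSB = 494.522/3 = 164.8406; MSW = 839.853/36 = 23.3293
F = MSB/MSW = 7.0658
df = (3, 36)
p-value (upper-tail) = 0.00075
→ bracket: p<0.01

p-value bracket: p<0.01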